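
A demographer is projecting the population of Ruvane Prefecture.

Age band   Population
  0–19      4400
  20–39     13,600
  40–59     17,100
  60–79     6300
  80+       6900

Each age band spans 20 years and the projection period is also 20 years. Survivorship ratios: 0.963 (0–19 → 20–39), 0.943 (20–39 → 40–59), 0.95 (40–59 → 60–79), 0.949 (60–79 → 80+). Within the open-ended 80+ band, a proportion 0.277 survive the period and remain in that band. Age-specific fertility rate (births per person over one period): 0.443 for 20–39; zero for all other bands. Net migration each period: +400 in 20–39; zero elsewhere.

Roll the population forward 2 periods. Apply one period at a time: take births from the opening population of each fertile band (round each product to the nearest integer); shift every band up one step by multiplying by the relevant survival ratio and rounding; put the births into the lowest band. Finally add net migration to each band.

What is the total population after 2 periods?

42416

Let band 1 be 0–19 through band 5 = 80+.
— Period 1 —
Births: 13600 × 0.443 = 6025
Band 2: 4400 × 0.963 = 4237
Band 3: 13600 × 0.943 = 12825
Band 4: 17100 × 0.95 = 16245
Band 5: 6300 × 0.949 + 6900 × 0.277 = 5979 + 1911 = 7890
Net migration: Band 2 + 400 → 4637
Population now: 0–19=6025, 20–39=4637, 40–59=12825, 60–79=16245, 80+=7890
— Period 2 —
Births: 4637 × 0.443 = 2054
Band 2: 6025 × 0.963 = 5802
Band 3: 4637 × 0.943 = 4373
Band 4: 12825 × 0.95 = 12184
Band 5: 16245 × 0.949 + 7890 × 0.277 = 15417 + 2186 = 17603
Net migration: Band 2 + 400 → 6202
Population now: 0–19=2054, 20–39=6202, 40–59=4373, 60–79=12184, 80+=17603
Total after period 2: 2054 + 6202 + 4373 + 12184 + 17603 = 42416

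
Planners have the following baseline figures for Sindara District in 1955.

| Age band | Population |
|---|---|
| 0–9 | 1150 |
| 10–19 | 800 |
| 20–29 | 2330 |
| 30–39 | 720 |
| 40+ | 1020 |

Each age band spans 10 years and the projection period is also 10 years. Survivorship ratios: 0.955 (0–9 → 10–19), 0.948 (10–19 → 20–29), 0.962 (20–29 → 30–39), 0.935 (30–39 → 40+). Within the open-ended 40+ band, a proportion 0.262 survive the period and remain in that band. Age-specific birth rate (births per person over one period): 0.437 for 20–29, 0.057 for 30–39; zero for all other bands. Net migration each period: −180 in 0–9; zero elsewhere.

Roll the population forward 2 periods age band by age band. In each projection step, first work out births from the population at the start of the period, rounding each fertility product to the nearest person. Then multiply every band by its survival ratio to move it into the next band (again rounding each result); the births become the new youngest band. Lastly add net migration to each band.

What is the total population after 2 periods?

Period 1.
Births: 2330 * 0.437 = 1018 ; 720 * 0.057 = 41 ⇒ total 1059
10–19: 1150 * 0.955 = 1098
20–29: 800 * 0.948 = 758
30–39: 2330 * 0.962 = 2241
40+: 720 * 0.935 + 1020 * 0.262 = 673 + 267 = 940
Net migration: 0–9 − 180 → 879
Giving 879 / 1098 / 758 / 2241 / 940.
Period 2.
Births: 758 * 0.437 = 331 ; 2241 * 0.057 = 128 ⇒ total 459
10–19: 879 * 0.955 = 839
20–29: 1098 * 0.948 = 1041
30–39: 758 * 0.962 = 729
40+: 2241 * 0.935 + 940 * 0.262 = 2095 + 246 = 2341
Net migration: 0–9 − 180 → 279
Giving 279 / 839 / 1041 / 729 / 2341.
Total after period 2: 279 + 839 + 1041 + 729 + 2341 = 5229

5229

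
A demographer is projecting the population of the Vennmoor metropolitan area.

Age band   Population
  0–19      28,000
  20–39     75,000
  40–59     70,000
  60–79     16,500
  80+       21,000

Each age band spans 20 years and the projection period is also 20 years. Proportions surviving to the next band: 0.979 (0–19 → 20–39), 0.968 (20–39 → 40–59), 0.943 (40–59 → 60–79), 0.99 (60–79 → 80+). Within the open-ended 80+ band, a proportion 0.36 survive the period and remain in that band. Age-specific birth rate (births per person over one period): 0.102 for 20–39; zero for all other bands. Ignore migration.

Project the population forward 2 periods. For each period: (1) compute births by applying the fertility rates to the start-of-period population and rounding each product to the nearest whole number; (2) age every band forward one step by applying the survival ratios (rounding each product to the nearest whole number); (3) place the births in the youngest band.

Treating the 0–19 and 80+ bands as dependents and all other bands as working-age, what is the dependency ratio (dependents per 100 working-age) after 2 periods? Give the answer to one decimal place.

Numbering the groups 1..5 from youngest to oldest:
Period 1:
Births: 75000 * 0.102 = 7650
Group 2: 28000 * 0.979 = 27412
Group 3: 75000 * 0.968 = 72600
Group 4: 70000 * 0.943 = 66010
Group 5: 16500 * 0.99 + 21000 * 0.36 = 16335 + 7560 = 23895
End of period: [7650, 27412, 72600, 66010, 23895]
Period 2:
Births: 27412 * 0.102 = 2796
Group 2: 7650 * 0.979 = 7489
Group 3: 27412 * 0.968 = 26535
Group 4: 72600 * 0.943 = 68462
Group 5: 66010 * 0.99 + 23895 * 0.36 = 65350 + 8602 = 73952
End of period: [2796, 7489, 26535, 68462, 73952]
Dependents (band 0–19 + band 80+) = 2796 + 73952 = 76748; working-age = 102486; ratio = 76748/102486 × 100 = 74.9

74.9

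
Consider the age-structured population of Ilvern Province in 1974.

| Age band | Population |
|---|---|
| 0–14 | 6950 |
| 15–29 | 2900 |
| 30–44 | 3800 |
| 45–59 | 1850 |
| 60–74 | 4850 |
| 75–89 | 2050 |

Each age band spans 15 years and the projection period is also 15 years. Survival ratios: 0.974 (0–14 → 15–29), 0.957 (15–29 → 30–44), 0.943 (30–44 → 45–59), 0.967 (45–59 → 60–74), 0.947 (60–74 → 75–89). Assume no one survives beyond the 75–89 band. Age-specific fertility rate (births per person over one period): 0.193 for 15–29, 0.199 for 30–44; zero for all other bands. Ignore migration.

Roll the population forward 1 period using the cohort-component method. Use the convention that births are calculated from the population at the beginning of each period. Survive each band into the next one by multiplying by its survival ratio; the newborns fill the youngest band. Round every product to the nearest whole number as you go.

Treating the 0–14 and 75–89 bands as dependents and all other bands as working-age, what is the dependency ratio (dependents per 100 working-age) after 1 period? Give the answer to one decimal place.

39.6

Let band 1 be 0–14 through band 6 = 75–89.
After projecting period 1:
Births: 2900 × 0.193 = 560, 3800 × 0.199 = 756 → 1316
Band 2: 6950 × 0.974 = 6769
Band 3: 2900 × 0.957 = 2775
Band 4: 3800 × 0.943 = 3583
Band 5: 1850 × 0.967 = 1789
Band 6: 4850 × 0.947 = 4593
→ [1316, 6769, 2775, 3583, 1789, 4593]
Dependents (band 0–14 + band 75–89) = 1316 + 4593 = 5909; working-age = 14916; ratio = 5909/14916 × 100 = 39.6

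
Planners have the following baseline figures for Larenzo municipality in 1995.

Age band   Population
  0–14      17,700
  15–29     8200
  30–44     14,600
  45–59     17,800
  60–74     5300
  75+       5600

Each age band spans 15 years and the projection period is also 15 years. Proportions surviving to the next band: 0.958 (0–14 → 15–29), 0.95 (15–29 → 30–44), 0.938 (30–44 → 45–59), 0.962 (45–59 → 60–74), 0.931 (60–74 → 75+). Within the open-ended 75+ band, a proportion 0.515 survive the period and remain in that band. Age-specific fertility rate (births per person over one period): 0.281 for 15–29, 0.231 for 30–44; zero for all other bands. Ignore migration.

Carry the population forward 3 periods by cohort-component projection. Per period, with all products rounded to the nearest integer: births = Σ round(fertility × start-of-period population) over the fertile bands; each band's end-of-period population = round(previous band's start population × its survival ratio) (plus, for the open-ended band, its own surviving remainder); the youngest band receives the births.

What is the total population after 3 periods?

(Groups numbered youngest = 1 to oldest = 6.)
Period 1:
Births: 8200 × 0.281 = 2304 ; 14600 × 0.231 = 3373 ⇒ total 5677
Group 2: 17700 × 0.958 = 16957
Group 3: 8200 × 0.95 = 7790
Group 4: 14600 × 0.938 = 13695
Group 5: 17800 × 0.962 = 17124
Group 6: 5300 × 0.931 + 5600 × 0.515 = 4934 + 2884 = 7818
End of period: [5677, 16957, 7790, 13695, 17124, 7818]
Period 2:
Births: 16957 × 0.281 = 4765 ; 7790 × 0.231 = 1799 ⇒ total 6564
Group 2: 5677 × 0.958 = 5439
Group 3: 16957 × 0.95 = 16109
Group 4: 7790 × 0.938 = 7307
Group 5: 13695 × 0.962 = 13175
Group 6: 17124 × 0.931 + 7818 × 0.515 = 15942 + 4026 = 19968
End of period: [6564, 5439, 16109, 7307, 13175, 19968]
Period 3:
Births: 5439 × 0.281 = 1528 ; 16109 × 0.231 = 3721 ⇒ total 5249
Group 2: 6564 × 0.958 = 6288
Group 3: 5439 × 0.95 = 5167
Group 4: 16109 × 0.938 = 15110
Group 5: 7307 × 0.962 = 7029
Group 6: 13175 × 0.931 + 19968 × 0.515 = 12266 + 10284 = 22550
End of period: [5249, 6288, 5167, 15110, 7029, 22550]
Total after period 3: 5249 + 6288 + 5167 + 15110 + 7029 + 22550 = 61393

61393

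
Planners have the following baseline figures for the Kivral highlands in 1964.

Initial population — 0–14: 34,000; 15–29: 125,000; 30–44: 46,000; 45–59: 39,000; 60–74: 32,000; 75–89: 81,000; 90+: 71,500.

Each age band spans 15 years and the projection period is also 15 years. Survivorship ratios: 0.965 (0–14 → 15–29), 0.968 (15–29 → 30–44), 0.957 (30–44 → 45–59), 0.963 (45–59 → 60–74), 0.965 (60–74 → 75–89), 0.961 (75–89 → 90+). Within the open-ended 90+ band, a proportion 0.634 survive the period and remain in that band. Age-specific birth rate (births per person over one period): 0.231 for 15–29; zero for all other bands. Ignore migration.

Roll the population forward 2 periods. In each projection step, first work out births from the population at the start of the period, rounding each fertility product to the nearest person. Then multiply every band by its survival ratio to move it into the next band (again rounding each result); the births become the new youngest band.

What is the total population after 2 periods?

369403

Call the groups 1 to 7, youngest first.
After projecting period 1:
Births: 125000 × 0.231 = 28875
Group 2: 34000 × 0.965 = 32810
Group 3: 125000 × 0.968 = 121000
Group 4: 46000 × 0.957 = 44022
Group 5: 39000 × 0.963 = 37557
Group 6: 32000 × 0.965 = 30880
Group 7: 81000 × 0.961 + 71500 × 0.634 = 77841 + 45331 = 123172
Population now: 0–14=28875, 15–29=32810, 30–44=121000, 45–59=44022, 60–74=37557, 75–89=30880, 90+=123172
After projecting period 2:
Births: 32810 × 0.231 = 7579
Group 2: 28875 × 0.965 = 27864
Group 3: 32810 × 0.968 = 31760
Group 4: 121000 × 0.957 = 115797
Group 5: 44022 × 0.963 = 42393
Group 6: 37557 × 0.965 = 36243
Group 7: 30880 × 0.961 + 123172 × 0.634 = 29676 + 78091 = 107767
Population now: 0–14=7579, 15–29=27864, 30–44=31760, 45–59=115797, 60–74=42393, 75–89=36243, 90+=107767
Total after period 2: 7579 + 27864 + 31760 + 115797 + 42393 + 36243 + 107767 = 369403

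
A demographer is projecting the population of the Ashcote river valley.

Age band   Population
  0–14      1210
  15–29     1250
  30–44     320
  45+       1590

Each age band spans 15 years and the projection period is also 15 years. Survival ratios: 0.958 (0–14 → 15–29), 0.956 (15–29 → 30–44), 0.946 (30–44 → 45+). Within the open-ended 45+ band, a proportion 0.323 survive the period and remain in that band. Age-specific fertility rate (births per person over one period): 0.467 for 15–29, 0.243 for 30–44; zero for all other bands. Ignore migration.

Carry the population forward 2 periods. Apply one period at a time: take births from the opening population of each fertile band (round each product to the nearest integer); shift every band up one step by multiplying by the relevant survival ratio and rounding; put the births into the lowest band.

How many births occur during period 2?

831

[period 1]
Births: 1250 × 0.467 = 584, 320 × 0.243 = 78 — total 662
15–29: 1210 × 0.958 = 1159
30–44: 1250 × 0.956 = 1195
45+: 320 × 0.946 + 1590 × 0.323 = 303 + 514 = 817
End of period: [662, 1159, 1195, 817]
[period 2]
Births: 1159 × 0.467 = 541, 1195 × 0.243 = 290 — total 831
15–29: 662 × 0.958 = 634
30–44: 1159 × 0.956 = 1108
45+: 1195 × 0.946 + 817 × 0.323 = 1130 + 264 = 1394
End of period: [831, 634, 1108, 1394]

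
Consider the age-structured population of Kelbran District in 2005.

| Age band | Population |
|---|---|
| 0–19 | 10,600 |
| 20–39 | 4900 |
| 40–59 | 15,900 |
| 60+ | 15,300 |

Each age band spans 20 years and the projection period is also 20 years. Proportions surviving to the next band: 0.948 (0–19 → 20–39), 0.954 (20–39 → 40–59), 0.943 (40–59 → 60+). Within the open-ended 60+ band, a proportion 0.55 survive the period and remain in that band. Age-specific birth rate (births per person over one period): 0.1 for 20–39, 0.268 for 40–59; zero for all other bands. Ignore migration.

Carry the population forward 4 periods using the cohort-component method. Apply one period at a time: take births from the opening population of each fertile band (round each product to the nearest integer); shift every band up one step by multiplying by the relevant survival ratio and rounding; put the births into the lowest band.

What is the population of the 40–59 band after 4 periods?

— Period 1 —
Births: 4900 × 0.1 = 490, 15900 × 0.268 = 4261 — total 4751
20–39: 10600 × 0.948 = 10049
40–59: 4900 × 0.954 = 4675
60+: 15900 × 0.943 + 15300 × 0.55 = 14994 + 8415 = 23409
End of period: [4751, 10049, 4675, 23409]
— Period 2 —
Births: 10049 × 0.1 = 1005, 4675 × 0.268 = 1253 — total 2258
20–39: 4751 × 0.948 = 4504
40–59: 10049 × 0.954 = 9587
60+: 4675 × 0.943 + 23409 × 0.55 = 4409 + 12875 = 17284
End of period: [2258, 4504, 9587, 17284]
— Period 3 —
Births: 4504 × 0.1 = 450, 9587 × 0.268 = 2569 — total 3019
20–39: 2258 × 0.948 = 2141
40–59: 4504 × 0.954 = 4297
60+: 9587 × 0.943 + 17284 × 0.55 = 9041 + 9506 = 18547
End of period: [3019, 2141, 4297, 18547]
— Period 4 —
Births: 2141 × 0.1 = 214, 4297 × 0.268 = 1152 — total 1366
20–39: 3019 × 0.948 = 2862
40–59: 2141 × 0.954 = 2043
60+: 4297 × 0.943 + 18547 × 0.55 = 4052 + 10201 = 14253
End of period: [1366, 2862, 2043, 14253]

2043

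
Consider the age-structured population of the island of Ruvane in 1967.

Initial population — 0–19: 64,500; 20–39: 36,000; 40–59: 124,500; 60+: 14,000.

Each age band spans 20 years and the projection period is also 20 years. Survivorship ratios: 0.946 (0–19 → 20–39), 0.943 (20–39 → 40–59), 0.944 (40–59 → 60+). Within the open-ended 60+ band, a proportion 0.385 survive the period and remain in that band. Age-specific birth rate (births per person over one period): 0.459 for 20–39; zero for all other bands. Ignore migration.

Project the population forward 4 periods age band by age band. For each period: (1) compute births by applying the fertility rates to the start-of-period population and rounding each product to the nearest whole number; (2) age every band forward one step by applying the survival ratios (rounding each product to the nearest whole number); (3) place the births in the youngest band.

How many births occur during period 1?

Call the groups 1 to 4, youngest first.
After projecting period 1:
Births: 36000 × 0.459 = 16524
Group 2: 64500 × 0.946 = 61017
Group 3: 36000 × 0.943 = 33948
Group 4: 124500 × 0.944 + 14000 × 0.385 = 117528 + 5390 = 122918
Population now: 0–19=16524, 20–39=61017, 40–59=33948, 60+=122918

16524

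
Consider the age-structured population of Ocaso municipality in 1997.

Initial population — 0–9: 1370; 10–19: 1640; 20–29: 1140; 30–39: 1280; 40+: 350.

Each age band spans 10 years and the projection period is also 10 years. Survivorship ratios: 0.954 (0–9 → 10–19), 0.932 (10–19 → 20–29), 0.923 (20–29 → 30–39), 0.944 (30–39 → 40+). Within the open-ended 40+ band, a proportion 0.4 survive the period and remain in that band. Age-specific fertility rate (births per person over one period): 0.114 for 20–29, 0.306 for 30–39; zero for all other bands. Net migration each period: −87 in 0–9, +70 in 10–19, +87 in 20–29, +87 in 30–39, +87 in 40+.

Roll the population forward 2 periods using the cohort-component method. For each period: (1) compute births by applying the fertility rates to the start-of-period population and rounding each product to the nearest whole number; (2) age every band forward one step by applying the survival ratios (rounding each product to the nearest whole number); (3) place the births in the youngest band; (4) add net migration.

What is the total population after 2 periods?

Period 1.
Births: 1140 × 0.114 = 130  |  1280 × 0.306 = 392 ⇒ total 522
10–19: 1370 × 0.954 = 1307
20–29: 1640 × 0.932 = 1528
30–39: 1140 × 0.923 = 1052
40+: 1280 × 0.944 + 350 × 0.4 = 1208 + 140 = 1348
Net migration: 0–9 − 87 → 435; 10–19 + 70 → 1377; 20–29 + 87 → 1615; 30–39 + 87 → 1139; 40+ + 87 → 1435
Population now: 0–9=435, 10–19=1377, 20–29=1615, 30–39=1139, 40+=1435
Period 2.
Births: 1615 × 0.114 = 184  |  1139 × 0.306 = 349 ⇒ total 533
10–19: 435 × 0.954 = 415
20–29: 1377 × 0.932 = 1283
30–39: 1615 × 0.923 = 1491
40+: 1139 × 0.944 + 1435 × 0.4 = 1075 + 574 = 1649
Net migration: 0–9 − 87 → 446; 10–19 + 70 → 485; 20–29 + 87 → 1370; 30–39 + 87 → 1578; 40+ + 87 → 1736
Population now: 0–9=446, 10–19=485, 20–29=1370, 30–39=1578, 40+=1736
Total after period 2: 446 + 485 + 1370 + 1578 + 1736 = 5615

5615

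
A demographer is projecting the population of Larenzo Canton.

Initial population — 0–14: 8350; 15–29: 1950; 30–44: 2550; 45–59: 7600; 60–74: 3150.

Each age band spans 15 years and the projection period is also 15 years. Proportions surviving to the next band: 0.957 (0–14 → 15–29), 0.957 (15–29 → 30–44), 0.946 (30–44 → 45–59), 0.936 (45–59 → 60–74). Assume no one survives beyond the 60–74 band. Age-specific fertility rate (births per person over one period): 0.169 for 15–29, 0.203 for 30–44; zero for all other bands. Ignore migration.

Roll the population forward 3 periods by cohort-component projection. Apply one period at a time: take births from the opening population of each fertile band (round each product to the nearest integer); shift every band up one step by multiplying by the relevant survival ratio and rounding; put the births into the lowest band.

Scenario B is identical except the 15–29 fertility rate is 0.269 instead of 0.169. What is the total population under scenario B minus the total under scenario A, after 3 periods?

1074

Call the bands 1 to 5, youngest first.
Period 1:
Births: 1950 × 0.169 = 330, 2550 × 0.203 = 518 ⇒ total 848
Band 2: 8350 × 0.957 = 7991
Band 3: 1950 × 0.957 = 1866
Band 4: 2550 × 0.946 = 2412
Band 5: 7600 × 0.936 = 7114
Population now: 0–14=848, 15–29=7991, 30–44=1866, 45–59=2412, 60–74=7114
Period 2:
Births: 7991 × 0.169 = 1350, 1866 × 0.203 = 379 ⇒ total 1729
Band 2: 848 × 0.957 = 812
Band 3: 7991 × 0.957 = 7647
Band 4: 1866 × 0.946 = 1765
Band 5: 2412 × 0.936 = 2258
Population now: 0–14=1729, 15–29=812, 30–44=7647, 45–59=1765, 60–74=2258
Period 3:
Births: 812 × 0.169 = 137, 7647 × 0.203 = 1552 ⇒ total 1689
Band 2: 1729 × 0.957 = 1655
Band 3: 812 × 0.957 = 777
Band 4: 7647 × 0.946 = 7234
Band 5: 1765 × 0.936 = 1652
Population now: 0–14=1689, 15–29=1655, 30–44=777, 45–59=7234, 60–74=1652
Scenario A total after 3 periods: 13007
Scenario B projection —
Period 1:
Births: 1950 × 0.269 = 525, 2550 × 0.203 = 518 ⇒ total 1043
Band 2: 8350 × 0.957 = 7991
Band 3: 1950 × 0.957 = 1866
Band 4: 2550 × 0.946 = 2412
Band 5: 7600 × 0.936 = 7114
Population now: 0–14=1043, 15–29=7991, 30–44=1866, 45–59=2412, 60–74=7114
Period 2:
Births: 7991 × 0.269 = 2150, 1866 × 0.203 = 379 ⇒ total 2529
Band 2: 1043 × 0.957 = 998
Band 3: 7991 × 0.957 = 7647
Band 4: 1866 × 0.946 = 1765
Band 5: 2412 × 0.936 = 2258
Population now: 0–14=2529, 15–29=998, 30–44=7647, 45–59=1765, 60–74=2258
Period 3:
Births: 998 × 0.269 = 268, 7647 × 0.203 = 1552 ⇒ total 1820
Band 2: 2529 × 0.957 = 2420
Band 3: 998 × 0.957 = 955
Band 4: 7647 × 0.946 = 7234
Band 5: 1765 × 0.936 = 1652
Population now: 0–14=1820, 15–29=2420, 30–44=955, 45–59=7234, 60–74=1652
Scenario B total after 3 periods: 14081
Difference B − A = 14081 − 13007 = 1074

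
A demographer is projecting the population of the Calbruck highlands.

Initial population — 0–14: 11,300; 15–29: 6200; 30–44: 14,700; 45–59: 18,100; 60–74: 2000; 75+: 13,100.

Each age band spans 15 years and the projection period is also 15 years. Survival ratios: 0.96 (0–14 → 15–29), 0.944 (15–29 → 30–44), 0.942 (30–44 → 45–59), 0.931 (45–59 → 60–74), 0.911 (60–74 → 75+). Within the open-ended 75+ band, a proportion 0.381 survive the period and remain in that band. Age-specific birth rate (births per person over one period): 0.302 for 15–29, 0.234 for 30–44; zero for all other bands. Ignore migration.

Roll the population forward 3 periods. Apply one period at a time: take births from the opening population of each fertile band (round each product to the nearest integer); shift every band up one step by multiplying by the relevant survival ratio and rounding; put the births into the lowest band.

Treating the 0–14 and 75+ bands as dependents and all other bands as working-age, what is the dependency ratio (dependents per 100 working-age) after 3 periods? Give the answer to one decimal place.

Period 1:
Births: 6200 * 0.302 = 1872 ; 14700 * 0.234 = 3440 → 5312
15–29: 11300 * 0.96 = 10848
30–44: 6200 * 0.944 = 5853
45–59: 14700 * 0.942 = 13847
60–74: 18100 * 0.931 = 16851
75+: 2000 * 0.911 + 13100 * 0.381 = 1822 + 4991 = 6813
Population now: 0–14=5312, 15–29=10848, 30–44=5853, 45–59=13847, 60–74=16851, 75+=6813
Period 2:
Births: 10848 * 0.302 = 3276 ; 5853 * 0.234 = 1370 → 4646
15–29: 5312 * 0.96 = 5100
30–44: 10848 * 0.944 = 10241
45–59: 5853 * 0.942 = 5514
60–74: 13847 * 0.931 = 12892
75+: 16851 * 0.911 + 6813 * 0.381 = 15351 + 2596 = 17947
Population now: 0–14=4646, 15–29=5100, 30–44=10241, 45–59=5514, 60–74=12892, 75+=17947
Period 3:
Births: 5100 * 0.302 = 1540 ; 10241 * 0.234 = 2396 → 3936
15–29: 4646 * 0.96 = 4460
30–44: 5100 * 0.944 = 4814
45–59: 10241 * 0.942 = 9647
60–74: 5514 * 0.931 = 5134
75+: 12892 * 0.911 + 17947 * 0.381 = 11745 + 6838 = 18583
Population now: 0–14=3936, 15–29=4460, 30–44=4814, 45–59=9647, 60–74=5134, 75+=18583
Dependents (band 0–14 + band 75+) = 3936 + 18583 = 22519; working-age = 24055; ratio = 22519/24055 × 100 = 93.6

93.6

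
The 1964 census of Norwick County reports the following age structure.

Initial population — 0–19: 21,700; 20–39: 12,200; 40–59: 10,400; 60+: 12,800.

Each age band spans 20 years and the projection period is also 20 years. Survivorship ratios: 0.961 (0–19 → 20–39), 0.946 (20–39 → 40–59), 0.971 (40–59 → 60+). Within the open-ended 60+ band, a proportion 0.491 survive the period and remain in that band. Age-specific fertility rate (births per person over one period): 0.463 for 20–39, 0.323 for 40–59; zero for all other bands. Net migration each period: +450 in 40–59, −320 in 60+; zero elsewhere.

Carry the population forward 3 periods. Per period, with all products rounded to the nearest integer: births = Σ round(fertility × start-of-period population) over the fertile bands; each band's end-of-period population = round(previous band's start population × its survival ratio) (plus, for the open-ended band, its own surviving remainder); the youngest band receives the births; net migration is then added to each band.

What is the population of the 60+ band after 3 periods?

Period 1.
Births: 12200 × 0.463 = 5649 ; 10400 × 0.323 = 3359 ⇒ total 9008
20–39: 21700 × 0.961 = 20854
40–59: 12200 × 0.946 = 11541
60+: 10400 × 0.971 + 12800 × 0.491 = 10098 + 6285 = 16383
Net migration: 40–59 + 450 → 11991; 60+ − 320 → 16063
Population now: 0–19=9008, 20–39=20854, 40–59=11991, 60+=16063
Period 2.
Births: 20854 × 0.463 = 9655 ; 11991 × 0.323 = 3873 ⇒ total 13528
20–39: 9008 × 0.961 = 8657
40–59: 20854 × 0.946 = 19728
60+: 11991 × 0.971 + 16063 × 0.491 = 11643 + 7887 = 19530
Net migration: 40–59 + 450 → 20178; 60+ − 320 → 19210
Population now: 0–19=13528, 20–39=8657, 40–59=20178, 60+=19210
Period 3.
Births: 8657 × 0.463 = 4008 ; 20178 × 0.323 = 6517 ⇒ total 10525
20–39: 13528 × 0.961 = 13000
40–59: 8657 × 0.946 = 8190
60+: 20178 × 0.971 + 19210 × 0.491 = 19593 + 9432 = 29025
Net migration: 40–59 + 450 → 8640; 60+ − 320 → 28705
Population now: 0–19=10525, 20–39=13000, 40–59=8640, 60+=28705

28705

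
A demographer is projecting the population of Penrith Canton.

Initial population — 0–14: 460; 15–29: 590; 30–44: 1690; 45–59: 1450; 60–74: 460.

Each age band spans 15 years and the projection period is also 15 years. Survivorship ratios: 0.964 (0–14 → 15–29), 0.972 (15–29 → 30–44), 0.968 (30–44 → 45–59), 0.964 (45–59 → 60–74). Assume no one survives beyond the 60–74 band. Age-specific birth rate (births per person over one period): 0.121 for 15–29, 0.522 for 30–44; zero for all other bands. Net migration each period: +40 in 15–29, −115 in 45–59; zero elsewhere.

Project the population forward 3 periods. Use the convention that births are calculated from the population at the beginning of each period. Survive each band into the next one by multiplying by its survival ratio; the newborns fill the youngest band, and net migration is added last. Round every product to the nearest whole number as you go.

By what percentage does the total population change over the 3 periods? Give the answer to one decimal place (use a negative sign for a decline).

-47.5

Period 1:
Births: 590 × 0.121 = 71  |  1690 × 0.522 = 882 — total 953
15–29: 460 × 0.964 = 443
30–44: 590 × 0.972 = 573
45–59: 1690 × 0.968 = 1636
60–74: 1450 × 0.964 = 1398
Net migration: 15–29 + 40 → 483; 45–59 − 115 → 1521
Giving 953 / 483 / 573 / 1521 / 1398.
Period 2:
Births: 483 × 0.121 = 58  |  573 × 0.522 = 299 — total 357
15–29: 953 × 0.964 = 919
30–44: 483 × 0.972 = 469
45–59: 573 × 0.968 = 555
60–74: 1521 × 0.964 = 1466
Net migration: 15–29 + 40 → 959; 45–59 − 115 → 440
Giving 357 / 959 / 469 / 440 / 1466.
Period 3:
Births: 959 × 0.121 = 116  |  469 × 0.522 = 245 — total 361
15–29: 357 × 0.964 = 344
30–44: 959 × 0.972 = 932
45–59: 469 × 0.968 = 454
60–74: 440 × 0.964 = 424
Net migration: 15–29 + 40 → 384; 45–59 − 115 → 339
Giving 361 / 384 / 932 / 339 / 424.
Total: 4650 → 2440; change = -2210; percentage change = -47.5%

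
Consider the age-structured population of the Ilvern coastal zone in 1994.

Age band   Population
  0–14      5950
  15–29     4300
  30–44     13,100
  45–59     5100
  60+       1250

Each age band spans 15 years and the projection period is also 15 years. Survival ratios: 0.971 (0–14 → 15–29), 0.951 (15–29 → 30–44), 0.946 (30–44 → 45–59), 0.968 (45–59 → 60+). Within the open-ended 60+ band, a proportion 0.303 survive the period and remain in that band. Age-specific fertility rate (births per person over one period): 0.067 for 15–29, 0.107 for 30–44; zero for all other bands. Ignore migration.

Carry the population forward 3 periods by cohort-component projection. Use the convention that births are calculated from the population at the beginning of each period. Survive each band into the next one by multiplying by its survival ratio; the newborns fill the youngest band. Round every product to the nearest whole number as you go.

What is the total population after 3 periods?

Let band 1 be 0–14 through band 5 = 60+.
[period 1]
Births: 4300 * 0.067 = 288 ; 13100 * 0.107 = 1402 ⇒ total 1690
Band 2: 5950 * 0.971 = 5777
Band 3: 4300 * 0.951 = 4089
Band 4: 13100 * 0.946 = 12393
Band 5: 5100 * 0.968 + 1250 * 0.303 = 4937 + 379 = 5316
Giving 1690 / 5777 / 4089 / 12393 / 5316.
[period 2]
Births: 5777 * 0.067 = 387 ; 4089 * 0.107 = 438 ⇒ total 825
Band 2: 1690 * 0.971 = 1641
Band 3: 5777 * 0.951 = 5494
Band 4: 4089 * 0.946 = 3868
Band 5: 12393 * 0.968 + 5316 * 0.303 = 11996 + 1611 = 13607
Giving 825 / 1641 / 5494 / 3868 / 13607.
[period 3]
Births: 1641 * 0.067 = 110 ; 5494 * 0.107 = 588 ⇒ total 698
Band 2: 825 * 0.971 = 801
Band 3: 1641 * 0.951 = 1561
Band 4: 5494 * 0.946 = 5197
Band 5: 3868 * 0.968 + 13607 * 0.303 = 3744 + 4123 = 7867
Giving 698 / 801 / 1561 / 5197 / 7867.
Total after period 3: 698 + 801 + 1561 + 5197 + 7867 = 16124

16124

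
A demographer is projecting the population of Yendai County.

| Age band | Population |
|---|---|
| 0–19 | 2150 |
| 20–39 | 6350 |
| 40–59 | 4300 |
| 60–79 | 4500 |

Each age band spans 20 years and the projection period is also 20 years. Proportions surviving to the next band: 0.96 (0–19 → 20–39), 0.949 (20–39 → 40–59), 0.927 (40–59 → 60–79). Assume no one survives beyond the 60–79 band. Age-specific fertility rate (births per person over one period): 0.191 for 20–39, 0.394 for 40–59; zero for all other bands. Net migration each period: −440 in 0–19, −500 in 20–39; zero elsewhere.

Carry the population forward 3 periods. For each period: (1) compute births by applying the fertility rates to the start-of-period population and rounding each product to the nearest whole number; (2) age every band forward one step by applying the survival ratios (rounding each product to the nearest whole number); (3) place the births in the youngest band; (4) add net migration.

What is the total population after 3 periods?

5295

Call the groups 1 to 4, youngest first.
Period 1.
Births: 6350 * 0.191 = 1213, 4300 * 0.394 = 1694 — total 2907
Group 2: 2150 * 0.96 = 2064
Group 3: 6350 * 0.949 = 6026
Group 4: 4300 * 0.927 = 3986
Net migration: Group 1 − 440 → 2467; Group 2 − 500 → 1564
Giving 2467 / 1564 / 6026 / 3986.
Period 2.
Births: 1564 * 0.191 = 299, 6026 * 0.394 = 2374 — total 2673
Group 2: 2467 * 0.96 = 2368
Group 3: 1564 * 0.949 = 1484
Group 4: 6026 * 0.927 = 5586
Net migration: Group 1 − 440 → 2233; Group 2 − 500 → 1868
Giving 2233 / 1868 / 1484 / 5586.
Period 3.
Births: 1868 * 0.191 = 357, 1484 * 0.394 = 585 — total 942
Group 2: 2233 * 0.96 = 2144
Group 3: 1868 * 0.949 = 1773
Group 4: 1484 * 0.927 = 1376
Net migration: Group 1 − 440 → 502; Group 2 − 500 → 1644
Giving 502 / 1644 / 1773 / 1376.
Total after period 3: 502 + 1644 + 1773 + 1376 = 5295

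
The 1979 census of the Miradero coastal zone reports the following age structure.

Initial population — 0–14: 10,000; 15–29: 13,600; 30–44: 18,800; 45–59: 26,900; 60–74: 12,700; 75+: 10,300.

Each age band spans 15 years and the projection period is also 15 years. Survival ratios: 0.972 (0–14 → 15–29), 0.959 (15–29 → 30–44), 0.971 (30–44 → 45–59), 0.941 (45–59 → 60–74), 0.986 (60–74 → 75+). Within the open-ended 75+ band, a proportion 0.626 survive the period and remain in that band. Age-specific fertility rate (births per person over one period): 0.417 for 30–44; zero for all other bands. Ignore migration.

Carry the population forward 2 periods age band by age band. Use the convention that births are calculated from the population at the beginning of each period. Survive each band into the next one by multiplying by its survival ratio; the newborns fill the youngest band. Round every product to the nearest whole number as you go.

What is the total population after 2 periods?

(Bands numbered youngest = 1 to oldest = 6.)
After projecting period 1:
Births: 18800 × 0.417 = 7840
Band 2: 10000 × 0.972 = 9720
Band 3: 13600 × 0.959 = 13042
Band 4: 18800 × 0.971 = 18255
Band 5: 26900 × 0.941 = 25313
Band 6: 12700 × 0.986 + 10300 × 0.626 = 12522 + 6448 = 18970
Population now: 0–14=7840, 15–29=9720, 30–44=13042, 45–59=18255, 60–74=25313, 75+=18970
After projecting period 2:
Births: 13042 × 0.417 = 5439
Band 2: 7840 × 0.972 = 7620
Band 3: 9720 × 0.959 = 9321
Band 4: 13042 × 0.971 = 12664
Band 5: 18255 × 0.941 = 17178
Band 6: 25313 × 0.986 + 18970 × 0.626 = 24959 + 11875 = 36834
Population now: 0–14=5439, 15–29=7620, 30–44=9321, 45–59=12664, 60–74=17178, 75+=36834
Total after period 2: 5439 + 7620 + 9321 + 12664 + 17178 + 36834 = 89056

89056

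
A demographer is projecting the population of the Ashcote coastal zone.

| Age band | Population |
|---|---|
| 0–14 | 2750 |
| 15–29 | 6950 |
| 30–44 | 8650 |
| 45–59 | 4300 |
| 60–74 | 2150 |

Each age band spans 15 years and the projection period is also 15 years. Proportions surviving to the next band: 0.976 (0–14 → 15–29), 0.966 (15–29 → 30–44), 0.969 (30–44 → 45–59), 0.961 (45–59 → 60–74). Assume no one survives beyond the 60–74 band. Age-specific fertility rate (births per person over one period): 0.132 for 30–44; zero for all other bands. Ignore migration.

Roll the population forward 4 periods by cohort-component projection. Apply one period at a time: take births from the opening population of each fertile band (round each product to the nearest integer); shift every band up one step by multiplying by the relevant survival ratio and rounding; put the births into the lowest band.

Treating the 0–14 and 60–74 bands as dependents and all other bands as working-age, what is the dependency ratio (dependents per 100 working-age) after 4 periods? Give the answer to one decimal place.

(Bands numbered youngest = 1 to oldest = 5.)
[period 1]
Births: 8650 × 0.132 = 1142
Band 2: 2750 × 0.976 = 2684
Band 3: 6950 × 0.966 = 6714
Band 4: 8650 × 0.969 = 8382
Band 5: 4300 × 0.961 = 4132
→ [1142, 2684, 6714, 8382, 4132]
[period 2]
Births: 6714 × 0.132 = 886
Band 2: 1142 × 0.976 = 1115
Band 3: 2684 × 0.966 = 2593
Band 4: 6714 × 0.969 = 6506
Band 5: 8382 × 0.961 = 8055
→ [886, 1115, 2593, 6506, 8055]
[period 3]
Births: 2593 × 0.132 = 342
Band 2: 886 × 0.976 = 865
Band 3: 1115 × 0.966 = 1077
Band 4: 2593 × 0.969 = 2513
Band 5: 6506 × 0.961 = 6252
→ [342, 865, 1077, 2513, 6252]
[period 4]
Births: 1077 × 0.132 = 142
Band 2: 342 × 0.976 = 334
Band 3: 865 × 0.966 = 836
Band 4: 1077 × 0.969 = 1044
Band 5: 2513 × 0.961 = 2415
→ [142, 334, 836, 1044, 2415]
Dependents (band 0–14 + band 60–74) = 142 + 2415 = 2557; working-age = 2214; ratio = 2557/2214 × 100 = 115.5

115.5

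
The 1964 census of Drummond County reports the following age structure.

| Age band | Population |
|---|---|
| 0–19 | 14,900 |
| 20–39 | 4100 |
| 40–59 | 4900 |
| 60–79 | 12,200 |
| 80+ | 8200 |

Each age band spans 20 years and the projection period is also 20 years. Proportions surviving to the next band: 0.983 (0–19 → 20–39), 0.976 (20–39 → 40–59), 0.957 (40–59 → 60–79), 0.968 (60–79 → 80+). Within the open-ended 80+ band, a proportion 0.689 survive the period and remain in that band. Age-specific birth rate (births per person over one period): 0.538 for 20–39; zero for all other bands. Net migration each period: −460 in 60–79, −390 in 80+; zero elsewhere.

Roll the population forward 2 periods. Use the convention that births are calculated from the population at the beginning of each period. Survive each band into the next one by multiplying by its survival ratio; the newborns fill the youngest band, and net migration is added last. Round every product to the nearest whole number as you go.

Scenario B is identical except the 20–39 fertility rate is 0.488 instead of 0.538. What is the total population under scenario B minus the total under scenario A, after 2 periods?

(Bands numbered youngest = 1 to oldest = 5.)
After projecting period 1:
Births: 4100 * 0.538 = 2206
Band 2: 14900 * 0.983 = 14647
Band 3: 4100 * 0.976 = 4002
Band 4: 4900 * 0.957 = 4689
Band 5: 12200 * 0.968 + 8200 * 0.689 = 11810 + 5650 = 17460
Net migration: Band 4 − 460 → 4229; Band 5 − 390 → 17070
→ [2206, 14647, 4002, 4229, 17070]
After projecting period 2:
Births: 14647 * 0.538 = 7880
Band 2: 2206 * 0.983 = 2168
Band 3: 14647 * 0.976 = 14295
Band 4: 4002 * 0.957 = 3830
Band 5: 4229 * 0.968 + 17070 * 0.689 = 4094 + 11761 = 15855
Net migration: Band 4 − 460 → 3370; Band 5 − 390 → 15465
→ [7880, 2168, 14295, 3370, 15465]
Scenario A total after 2 periods: 43178
Scenario B projection —
After projecting period 1:
Births: 4100 * 0.488 = 2001
Band 2: 14900 * 0.983 = 14647
Band 3: 4100 * 0.976 = 4002
Band 4: 4900 * 0.957 = 4689
Band 5: 12200 * 0.968 + 8200 * 0.689 = 11810 + 5650 = 17460
Net migration: Band 4 − 460 → 4229; Band 5 − 390 → 17070
→ [2001, 14647, 4002, 4229, 17070]
After projecting period 2:
Births: 14647 * 0.488 = 7148
Band 2: 2001 * 0.983 = 1967
Band 3: 14647 * 0.976 = 14295
Band 4: 4002 * 0.957 = 3830
Band 5: 4229 * 0.968 + 17070 * 0.689 = 4094 + 11761 = 15855
Net migration: Band 4 − 460 → 3370; Band 5 − 390 → 15465
→ [7148, 1967, 14295, 3370, 15465]
Scenario B total after 2 periods: 42245
Difference B − A = 42245 − 43178 = -933

-933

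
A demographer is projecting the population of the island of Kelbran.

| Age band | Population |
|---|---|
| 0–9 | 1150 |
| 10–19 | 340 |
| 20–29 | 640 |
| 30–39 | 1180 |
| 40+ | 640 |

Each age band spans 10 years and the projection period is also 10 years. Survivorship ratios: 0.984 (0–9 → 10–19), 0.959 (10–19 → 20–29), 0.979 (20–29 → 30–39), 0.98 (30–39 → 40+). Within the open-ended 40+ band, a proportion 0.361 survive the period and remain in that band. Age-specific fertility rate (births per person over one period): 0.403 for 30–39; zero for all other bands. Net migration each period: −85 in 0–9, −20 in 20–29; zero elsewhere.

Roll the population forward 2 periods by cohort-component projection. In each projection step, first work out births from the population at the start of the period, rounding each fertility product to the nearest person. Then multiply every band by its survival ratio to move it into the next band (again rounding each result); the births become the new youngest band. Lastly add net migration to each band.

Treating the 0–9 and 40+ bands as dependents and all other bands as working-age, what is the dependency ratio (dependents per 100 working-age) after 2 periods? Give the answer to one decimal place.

Let group 1 be 0–9 through group 5 = 40+.
[period 1]
Births: 1180 * 0.403 = 476
Group 2: 1150 * 0.984 = 1132
Group 3: 340 * 0.959 = 326
Group 4: 640 * 0.979 = 627
Group 5: 1180 * 0.98 + 640 * 0.361 = 1156 + 231 = 1387
Net migration: Group 1 − 85 → 391; Group 3 − 20 → 306
End of period: [391, 1132, 306, 627, 1387]
[period 2]
Births: 627 * 0.403 = 253
Group 2: 391 * 0.984 = 385
Group 3: 1132 * 0.959 = 1086
Group 4: 306 * 0.979 = 300
Group 5: 627 * 0.98 + 1387 * 0.361 = 614 + 501 = 1115
Net migration: Group 1 − 85 → 168; Group 3 − 20 → 1066
End of period: [168, 385, 1066, 300, 1115]
Dependents (band 0–9 + band 40+) = 168 + 1115 = 1283; working-age = 1751; ratio = 1283/1751 × 100 = 73.3

73.3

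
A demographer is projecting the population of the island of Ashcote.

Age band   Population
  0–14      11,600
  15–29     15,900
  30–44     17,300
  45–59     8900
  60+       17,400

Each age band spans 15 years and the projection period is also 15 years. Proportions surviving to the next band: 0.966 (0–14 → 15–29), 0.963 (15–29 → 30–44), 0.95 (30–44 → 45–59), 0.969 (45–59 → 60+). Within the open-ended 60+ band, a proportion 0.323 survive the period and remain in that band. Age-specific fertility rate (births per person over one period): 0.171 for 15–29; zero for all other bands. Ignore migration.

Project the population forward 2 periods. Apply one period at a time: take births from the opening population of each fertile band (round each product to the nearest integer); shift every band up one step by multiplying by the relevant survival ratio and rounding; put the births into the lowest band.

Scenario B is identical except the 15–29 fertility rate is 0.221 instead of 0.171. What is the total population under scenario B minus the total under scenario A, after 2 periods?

1329

After projecting period 1:
Births: 15900 × 0.171 = 2719
15–29: 11600 × 0.966 = 11206
30–44: 15900 × 0.963 = 15312
45–59: 17300 × 0.95 = 16435
60+: 8900 × 0.969 + 17400 × 0.323 = 8624 + 5620 = 14244
→ [2719, 11206, 15312, 16435, 14244]
After projecting period 2:
Births: 11206 × 0.171 = 1916
15–29: 2719 × 0.966 = 2627
30–44: 11206 × 0.963 = 10791
45–59: 15312 × 0.95 = 14546
60+: 16435 × 0.969 + 14244 × 0.323 = 15926 + 4601 = 20527
→ [1916, 2627, 10791, 14546, 20527]
Scenario A total after 2 periods: 50407
Scenario B projection —
After projecting period 1:
Births: 15900 × 0.221 = 3514
15–29: 11600 × 0.966 = 11206
30–44: 15900 × 0.963 = 15312
45–59: 17300 × 0.95 = 16435
60+: 8900 × 0.969 + 17400 × 0.323 = 8624 + 5620 = 14244
→ [3514, 11206, 15312, 16435, 14244]
After projecting period 2:
Births: 11206 × 0.221 = 2477
15–29: 3514 × 0.966 = 3395
30–44: 11206 × 0.963 = 10791
45–59: 15312 × 0.95 = 14546
60+: 16435 × 0.969 + 14244 × 0.323 = 15926 + 4601 = 20527
→ [2477, 3395, 10791, 14546, 20527]
Scenario B total after 2 periods: 51736
Difference B − A = 51736 − 50407 = 1329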